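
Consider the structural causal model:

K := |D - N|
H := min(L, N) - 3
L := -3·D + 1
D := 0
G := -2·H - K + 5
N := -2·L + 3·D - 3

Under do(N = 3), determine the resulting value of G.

6

The intervention breaks the incoming arrows to N: N := -2·L + 3·D - 3 no longer applies, and N = 3.
L = -3·D + 1  [with D=0]  = 1
H = min(L, N) - 3  [with L=1, N=3]  = -2
K = |D - N|  [with D=0, N=3]  = 3
G = -2·H - K + 5  [with H=-2, K=3]  = 6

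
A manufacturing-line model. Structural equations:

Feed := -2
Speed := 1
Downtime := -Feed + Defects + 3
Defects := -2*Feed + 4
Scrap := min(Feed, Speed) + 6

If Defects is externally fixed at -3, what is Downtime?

do(Defects=-3) replaces the equation Defects := -2*Feed + 4 with the constant Defects = -3.
Downtime = -Feed + Defects + 3  [with Feed=-2, Defects=-3]  = 2

2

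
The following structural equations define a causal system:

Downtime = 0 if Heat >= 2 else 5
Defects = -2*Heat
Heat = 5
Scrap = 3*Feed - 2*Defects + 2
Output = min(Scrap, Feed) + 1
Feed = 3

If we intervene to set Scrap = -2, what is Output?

-1

Intervening sets Scrap = -2 and removes its equation (Scrap = 3*Feed - 2*Defects + 2).
Output = min(Scrap, Feed) + 1  [with Scrap=-2, Feed=3]  = -1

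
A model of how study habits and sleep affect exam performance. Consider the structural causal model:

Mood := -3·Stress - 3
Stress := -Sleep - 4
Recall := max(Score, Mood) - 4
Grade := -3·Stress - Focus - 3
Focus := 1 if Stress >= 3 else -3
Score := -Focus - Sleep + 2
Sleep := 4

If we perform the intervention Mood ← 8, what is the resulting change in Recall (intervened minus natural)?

The intervention breaks the incoming arrows to Mood: Mood := -3·Stress - 3 no longer applies, and Mood = 8.
Stress = -Sleep - 4  [with Sleep=4]  = -8
Focus = 1 if Stress >= 3 else -3  [with Stress=-8]  = -3
Score = -Focus - Sleep + 2  [with Focus=-3, Sleep=4]  = 1
Recall = max(Score, Mood) - 4  [with Score=1, Mood=8]  = 4
Without intervention: Stress = -Sleep - 4  [with Sleep=4]  = -8; Focus = 1 if Stress >= 3 else -3  [with Stress=-8]  = -3; Score = -Focus - Sleep + 2  [with Focus=-3, Sleep=4]  = 1; Mood = -3·Stress - 3  [with Stress=-8]  = 21; Recall = max(Score, Mood) - 4  [with Score=1, Mood=21]  = 17.
Change = 4 − 17 = -13.

-13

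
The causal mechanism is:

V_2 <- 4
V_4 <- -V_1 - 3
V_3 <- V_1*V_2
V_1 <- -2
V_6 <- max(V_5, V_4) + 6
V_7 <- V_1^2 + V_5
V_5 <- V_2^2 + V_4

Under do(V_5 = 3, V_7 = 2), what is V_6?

9

Under do(V_5 = 3, V_7 = 2), each intervened variable's structural equation is replaced by its fixed value.
V_4 = -V_1 - 3  [with V_1=-2]  = -1
V_6 = max(V_5, V_4) + 6  [with V_5=3, V_4=-1]  = 9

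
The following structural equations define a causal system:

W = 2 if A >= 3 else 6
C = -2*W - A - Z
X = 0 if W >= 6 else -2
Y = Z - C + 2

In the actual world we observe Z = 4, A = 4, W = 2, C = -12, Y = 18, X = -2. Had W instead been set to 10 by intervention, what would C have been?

-28

The intervention breaks the incoming arrows to W: W = 2 if A >= 3 else 6 no longer applies, and W = 10.
C = -2*W - A - Z  [with W=10, A=4, Z=4]  = -28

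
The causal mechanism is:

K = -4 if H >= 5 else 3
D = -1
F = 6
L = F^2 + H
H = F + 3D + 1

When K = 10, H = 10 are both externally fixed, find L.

46

Under do(K = 10, H = 10), each intervened variable's structural equation is replaced by its fixed value.
L = F^2 + H  [with F=6, H=10]  = 46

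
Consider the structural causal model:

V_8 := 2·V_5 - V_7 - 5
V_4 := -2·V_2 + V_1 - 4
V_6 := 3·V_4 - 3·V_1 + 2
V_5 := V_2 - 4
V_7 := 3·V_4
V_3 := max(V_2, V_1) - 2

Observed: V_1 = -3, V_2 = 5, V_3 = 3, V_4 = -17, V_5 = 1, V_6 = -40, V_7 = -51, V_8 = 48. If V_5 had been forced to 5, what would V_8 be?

56

do(V_5=5) replaces the equation V_5 := V_2 - 4 with the constant V_5 = 5.
V_4 = -2·V_2 + V_1 - 4  [with V_2=5, V_1=-3]  = -17
V_7 = 3·V_4  [with V_4=-17]  = -51
V_8 = 2·V_5 - V_7 - 5  [with V_5=5, V_7=-51]  = 56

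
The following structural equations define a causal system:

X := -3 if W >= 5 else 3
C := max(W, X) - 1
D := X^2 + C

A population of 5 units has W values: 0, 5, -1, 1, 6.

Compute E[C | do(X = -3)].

1.2

The intervention sets X=-3 in all 5 units regardless of W. Recomputing C per unit gives -1, 4, -2, 0, 5; average 1.2.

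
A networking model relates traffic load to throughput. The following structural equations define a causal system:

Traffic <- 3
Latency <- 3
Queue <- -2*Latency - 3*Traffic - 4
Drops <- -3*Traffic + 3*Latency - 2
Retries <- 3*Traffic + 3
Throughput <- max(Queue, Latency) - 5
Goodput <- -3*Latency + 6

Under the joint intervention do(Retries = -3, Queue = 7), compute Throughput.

2

The joint intervention fixes Retries = -3, Queue = 7, removing each variable's own equation.
Throughput = max(Queue, Latency) - 5  [with Queue=7, Latency=3]  = 2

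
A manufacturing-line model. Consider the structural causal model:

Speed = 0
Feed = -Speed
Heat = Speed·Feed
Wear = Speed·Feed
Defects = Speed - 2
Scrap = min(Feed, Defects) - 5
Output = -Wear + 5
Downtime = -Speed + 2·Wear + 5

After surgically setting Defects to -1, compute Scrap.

The intervention breaks the incoming arrows to Defects: Defects = Speed - 2 no longer applies, and Defects = -1.
Feed = -Speed  [with Speed=0]  = 0
Scrap = min(Feed, Defects) - 5  [with Feed=0, Defects=-1]  = -6

-6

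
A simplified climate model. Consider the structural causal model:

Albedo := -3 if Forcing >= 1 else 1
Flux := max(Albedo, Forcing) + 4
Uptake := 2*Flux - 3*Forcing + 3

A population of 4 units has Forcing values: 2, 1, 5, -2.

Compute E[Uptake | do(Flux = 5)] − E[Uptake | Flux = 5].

The intervention sets Flux=5 in all 4 units regardless of Forcing. Recomputing Uptake per unit gives 7, 10, -2, 19; average 8.5.
Conditioning on Flux=5 selects the 2 unit(s) with Forcing ∈ {1, -2}. Their Uptake values: 10, 19. Mean = 14.5.
Difference = 8.5 − 14.5 = -6.

-6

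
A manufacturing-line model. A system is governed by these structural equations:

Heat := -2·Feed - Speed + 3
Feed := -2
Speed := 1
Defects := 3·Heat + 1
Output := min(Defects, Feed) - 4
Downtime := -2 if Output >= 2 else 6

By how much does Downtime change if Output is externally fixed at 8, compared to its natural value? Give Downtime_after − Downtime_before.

-8

The intervention breaks the incoming arrows to Output: Output := min(Defects, Feed) - 4 no longer applies, and Output = 8.
Downtime = -2 if Output >= 2 else 6  [with Output=8]  = -2
Without intervention: Heat = -2·Feed - Speed + 3  [with Feed=-2, Speed=1]  = 6; Defects = 3·Heat + 1  [with Heat=6]  = 19; Output = min(Defects, Feed) - 4  [with Defects=19, Feed=-2]  = -6; Downtime = -2 if Output >= 2 else 6  [with Output=-6]  = 6.
Change = -2 − 6 = -8.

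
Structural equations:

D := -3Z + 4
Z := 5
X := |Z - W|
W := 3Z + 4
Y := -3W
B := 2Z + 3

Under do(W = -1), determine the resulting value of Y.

3

do(W=-1) replaces the equation W := 3Z + 4 with the constant W = -1.
Y = -3W  [with W=-1]  = 3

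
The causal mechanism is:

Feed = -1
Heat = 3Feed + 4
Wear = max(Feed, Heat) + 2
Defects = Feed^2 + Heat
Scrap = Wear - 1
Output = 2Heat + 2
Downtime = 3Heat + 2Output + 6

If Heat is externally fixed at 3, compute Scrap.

do(Heat=3) replaces the equation Heat = 3Feed + 4 with the constant Heat = 3.
Wear = max(Feed, Heat) + 2  [with Feed=-1, Heat=3]  = 5
Scrap = Wear - 1  [with Wear=5]  = 4

4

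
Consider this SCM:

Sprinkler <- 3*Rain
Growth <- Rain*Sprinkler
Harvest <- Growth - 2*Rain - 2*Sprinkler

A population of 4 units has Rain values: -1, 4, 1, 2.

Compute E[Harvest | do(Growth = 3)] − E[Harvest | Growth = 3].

Under do(Growth=3), Growth's equation is replaced by Growth=3 for every unit. Per-unit Harvest: 11, -29, -5, -13. Mean = -9.
Observing Growth=3 restricts to units where Growth's equation naturally yields 3: Rain ∈ {-1, 1}. In that subpopulation Harvest = 11, -5, mean 3.
Difference = -9 − 3 = -12.

-12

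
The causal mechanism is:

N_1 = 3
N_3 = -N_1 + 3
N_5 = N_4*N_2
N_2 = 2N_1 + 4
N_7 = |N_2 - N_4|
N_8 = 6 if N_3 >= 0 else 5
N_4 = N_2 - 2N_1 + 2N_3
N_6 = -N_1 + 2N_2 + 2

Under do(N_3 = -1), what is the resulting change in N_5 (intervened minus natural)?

do(N_3=-1) replaces the equation N_3 = -N_1 + 3 with the constant N_3 = -1.
N_2 = 2N_1 + 4  [with N_1=3]  = 10
N_4 = N_2 - 2N_1 + 2N_3  [with N_2=10, N_1=3, N_3=-1]  = 2
N_5 = N_4*N_2  [with N_4=2, N_2=10]  = 20
Without intervention: N_2 = 2N_1 + 4  [with N_1=3]  = 10; N_3 = -N_1 + 3  [with N_1=3]  = 0; N_4 = N_2 - 2N_1 + 2N_3  [with N_2=10, N_1=3, N_3=0]  = 4; N_5 = N_4*N_2  [with N_4=4, N_2=10]  = 40.
Change = 20 − 40 = -20.

-20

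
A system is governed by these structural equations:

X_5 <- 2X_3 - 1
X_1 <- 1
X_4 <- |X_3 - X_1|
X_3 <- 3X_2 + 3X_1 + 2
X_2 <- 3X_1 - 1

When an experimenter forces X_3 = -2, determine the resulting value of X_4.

3

The intervention breaks the incoming arrows to X_3: X_3 <- 3X_2 + 3X_1 + 2 no longer applies, and X_3 = -2.
X_4 = |X_3 - X_1|  [with X_3=-2, X_1=1]  = 3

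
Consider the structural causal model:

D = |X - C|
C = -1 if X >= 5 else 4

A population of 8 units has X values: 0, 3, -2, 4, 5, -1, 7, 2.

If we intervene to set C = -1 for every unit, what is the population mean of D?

3.5

do(C=-1) breaks C's dependence on X. With C=-1 fixed, D across the units is 1, 4, 1, 5, 6, 0, 8, 3, mean 3.5.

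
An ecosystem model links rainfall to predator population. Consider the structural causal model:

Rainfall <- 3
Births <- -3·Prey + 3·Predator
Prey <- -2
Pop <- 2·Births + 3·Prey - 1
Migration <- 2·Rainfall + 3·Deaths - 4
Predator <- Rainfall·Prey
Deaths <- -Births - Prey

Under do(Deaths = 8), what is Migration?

The intervention breaks the incoming arrows to Deaths: Deaths <- -Births - Prey no longer applies, and Deaths = 8.
Migration = 2·Rainfall + 3·Deaths - 4  [with Rainfall=3, Deaths=8]  = 26

26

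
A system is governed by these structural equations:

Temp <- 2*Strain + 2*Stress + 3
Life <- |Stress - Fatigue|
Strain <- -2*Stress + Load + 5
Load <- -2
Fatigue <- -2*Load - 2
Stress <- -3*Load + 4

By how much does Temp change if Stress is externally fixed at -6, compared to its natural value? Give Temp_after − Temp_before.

32

Under do(Stress=-6), the mechanism Stress <- -3*Load + 4 is discarded; Stress is fixed at -6.
Strain = -2*Stress + Load + 5  [with Stress=-6, Load=-2]  = 15
Temp = 2*Strain + 2*Stress + 3  [with Strain=15, Stress=-6]  = 21
Without intervention: Stress = -3*Load + 4  [with Load=-2]  = 10; Strain = -2*Stress + Load + 5  [with Stress=10, Load=-2]  = -17; Temp = 2*Strain + 2*Stress + 3  [with Strain=-17, Stress=10]  = -11.
Change = 21 − (-11) = 32.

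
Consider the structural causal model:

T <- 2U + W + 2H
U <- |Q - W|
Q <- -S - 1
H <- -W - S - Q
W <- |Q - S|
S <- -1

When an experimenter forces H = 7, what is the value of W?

do(H=7) replaces the equation H <- -W - S - Q with the constant H = 7.
W is not downstream of the intervention, so its value is determined by the original equations.
Q = -S - 1  [with S=-1]  = 0
W = |Q - S|  [with Q=0, S=-1]  = 1

1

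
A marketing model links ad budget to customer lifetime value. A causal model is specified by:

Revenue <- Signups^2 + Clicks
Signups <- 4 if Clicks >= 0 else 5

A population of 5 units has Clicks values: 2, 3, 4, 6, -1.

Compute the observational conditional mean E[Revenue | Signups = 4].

19.75

E[Revenue|Signups=4] averages over only the 4 units with Signups=4 (Clicks = 2, 3, 4, 6): Revenue = 18, 19, 20, 22, mean 19.75.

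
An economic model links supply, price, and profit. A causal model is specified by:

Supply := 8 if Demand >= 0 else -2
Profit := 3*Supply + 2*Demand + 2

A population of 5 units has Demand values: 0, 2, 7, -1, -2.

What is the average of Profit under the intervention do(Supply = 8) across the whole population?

28.4

Every unit gets Supply=8 under the intervention. Profit values become 26, 30, 40, 24, 22; E[Profit|do(Supply=8)] = 28.4.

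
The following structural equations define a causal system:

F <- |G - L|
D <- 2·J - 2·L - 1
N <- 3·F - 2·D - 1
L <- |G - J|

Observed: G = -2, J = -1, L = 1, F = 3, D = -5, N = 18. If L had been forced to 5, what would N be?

46

The intervention breaks the incoming arrows to L: L <- |G - J| no longer applies, and L = 5.
F = |G - L|  [with G=-2, L=5]  = 7
D = 2·J - 2·L - 1  [with J=-1, L=5]  = -13
N = 3·F - 2·D - 1  [with F=7, D=-13]  = 46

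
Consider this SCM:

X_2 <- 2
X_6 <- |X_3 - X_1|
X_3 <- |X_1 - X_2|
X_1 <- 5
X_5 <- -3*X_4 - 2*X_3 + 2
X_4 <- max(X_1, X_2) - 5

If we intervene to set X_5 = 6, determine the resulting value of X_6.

2

The intervention breaks the incoming arrows to X_5: X_5 <- -3*X_4 - 2*X_3 + 2 no longer applies, and X_5 = 6.
Since X_6 is not a descendant of the intervened variable, it is unaffected.
X_3 = |X_1 - X_2|  [with X_1=5, X_2=2]  = 3
X_6 = |X_3 - X_1|  [with X_3=3, X_1=5]  = 2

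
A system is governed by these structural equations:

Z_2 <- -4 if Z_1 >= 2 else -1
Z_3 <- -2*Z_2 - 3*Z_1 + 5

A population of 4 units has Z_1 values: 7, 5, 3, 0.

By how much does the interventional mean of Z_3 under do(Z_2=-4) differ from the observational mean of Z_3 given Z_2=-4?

3.75

The intervention sets Z_2=-4 in all 4 units regardless of Z_1. Recomputing Z_3 per unit gives -8, -2, 4, 13; average 1.75.
Conditioning on Z_2=-4 selects the 3 unit(s) with Z_1 ∈ {7, 5, 3}. Their Z_3 values: -8, -2, 4. Mean = -2.
Difference = 1.75 − (-2) = 3.75.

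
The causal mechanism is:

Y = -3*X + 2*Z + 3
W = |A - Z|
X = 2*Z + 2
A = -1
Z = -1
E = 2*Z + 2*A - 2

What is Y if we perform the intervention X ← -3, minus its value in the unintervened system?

9

The intervention breaks the incoming arrows to X: X = 2*Z + 2 no longer applies, and X = -3.
Y = -3*X + 2*Z + 3  [with X=-3, Z=-1]  = 10
Without intervention: X = 2*Z + 2  [with Z=-1]  = 0; Y = -3*X + 2*Z + 3  [with X=0, Z=-1]  = 1.
Change = 10 − 1 = 9.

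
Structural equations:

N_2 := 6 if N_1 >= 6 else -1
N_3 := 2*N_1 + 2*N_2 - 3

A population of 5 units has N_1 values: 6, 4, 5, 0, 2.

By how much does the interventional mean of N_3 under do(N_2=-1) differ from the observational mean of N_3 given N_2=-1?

1.3

Every unit gets N_2=-1 under the intervention. N_3 values become 7, 3, 5, -5, -1; E[N_3|do(N_2=-1)] = 1.8.
E[N_3|N_2=-1] averages over only the 4 units with N_2=-1 (N_1 = 4, 5, 0, 2): N_3 = 3, 5, -5, -1, mean 0.5.
Difference = 1.8 − 0.5 = 1.3.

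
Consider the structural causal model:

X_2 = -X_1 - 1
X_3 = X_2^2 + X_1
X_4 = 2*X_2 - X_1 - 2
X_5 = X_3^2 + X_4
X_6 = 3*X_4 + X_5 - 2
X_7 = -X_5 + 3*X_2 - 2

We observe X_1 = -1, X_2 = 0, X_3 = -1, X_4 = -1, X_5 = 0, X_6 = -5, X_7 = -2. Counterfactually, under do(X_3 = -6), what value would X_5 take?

do(X_3=-6) replaces the equation X_3 = X_2^2 + X_1 with the constant X_3 = -6.
X_2 = -X_1 - 1  [with X_1=-1]  = 0
X_4 = 2*X_2 - X_1 - 2  [with X_2=0, X_1=-1]  = -1
X_5 = X_3^2 + X_4  [with X_3=-6, X_4=-1]  = 35

35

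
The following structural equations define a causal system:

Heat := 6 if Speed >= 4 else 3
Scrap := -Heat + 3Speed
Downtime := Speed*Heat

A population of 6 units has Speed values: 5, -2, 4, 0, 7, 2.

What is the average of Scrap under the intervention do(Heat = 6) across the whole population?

Every unit gets Heat=6 under the intervention. Scrap values become 9, -12, 6, -6, 15, 0; E[Scrap|do(Heat=6)] = 2.

2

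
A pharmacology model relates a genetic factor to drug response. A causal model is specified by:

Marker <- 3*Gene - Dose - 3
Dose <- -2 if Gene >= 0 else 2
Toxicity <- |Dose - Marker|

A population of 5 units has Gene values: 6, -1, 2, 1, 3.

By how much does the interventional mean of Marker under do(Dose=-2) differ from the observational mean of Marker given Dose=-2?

-2.4

The intervention sets Dose=-2 in all 5 units regardless of Gene. Recomputing Marker per unit gives 17, -4, 5, 2, 8; average 5.6.
Observing Dose=-2 restricts to units where Dose's equation naturally yields -2: Gene ∈ {6, 2, 1, 3}. In that subpopulation Marker = 17, 5, 2, 8, mean 8.
Difference = 5.6 − 8 = -2.4.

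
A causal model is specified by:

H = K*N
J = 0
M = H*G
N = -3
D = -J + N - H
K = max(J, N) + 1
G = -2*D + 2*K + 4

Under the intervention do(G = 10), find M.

Intervening sets G = 10 and removes its equation (G = -2*D + 2*K + 4).
K = max(J, N) + 1  [with J=0, N=-3]  = 1
H = K*N  [with K=1, N=-3]  = -3
M = H*G  [with H=-3, G=10]  = -30

-30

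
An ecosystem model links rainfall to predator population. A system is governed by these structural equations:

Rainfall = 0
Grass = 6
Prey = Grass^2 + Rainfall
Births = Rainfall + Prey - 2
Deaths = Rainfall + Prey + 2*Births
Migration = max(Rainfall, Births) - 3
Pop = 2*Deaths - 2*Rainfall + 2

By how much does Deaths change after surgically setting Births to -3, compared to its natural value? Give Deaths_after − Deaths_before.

Intervening sets Births = -3 and removes its equation (Births = Rainfall + Prey - 2).
Prey = Grass^2 + Rainfall  [with Grass=6, Rainfall=0]  = 36
Deaths = Rainfall + Prey + 2*Births  [with Rainfall=0, Prey=36, Births=-3]  = 30
Without intervention: Prey = Grass^2 + Rainfall  [with Grass=6, Rainfall=0]  = 36; Births = Rainfall + Prey - 2  [with Rainfall=0, Prey=36]  = 34; Deaths = Rainfall + Prey + 2*Births  [with Rainfall=0, Prey=36, Births=34]  = 104.
Change = 30 − 104 = -74.

-74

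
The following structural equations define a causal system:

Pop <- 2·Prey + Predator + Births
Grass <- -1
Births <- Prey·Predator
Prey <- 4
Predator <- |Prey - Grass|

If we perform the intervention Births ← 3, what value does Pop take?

Intervening sets Births = 3 and removes its equation (Births <- Prey·Predator).
Predator = |Prey - Grass|  [with Prey=4, Grass=-1]  = 5
Pop = 2·Prey + Predator + Births  [with Prey=4, Predator=5, Births=3]  = 16

16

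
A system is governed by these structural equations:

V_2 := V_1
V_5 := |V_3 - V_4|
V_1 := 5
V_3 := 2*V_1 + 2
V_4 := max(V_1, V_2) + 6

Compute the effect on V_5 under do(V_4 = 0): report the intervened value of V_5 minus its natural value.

11

Intervening sets V_4 = 0 and removes its equation (V_4 := max(V_1, V_2) + 6).
V_3 = 2*V_1 + 2  [with V_1=5]  = 12
V_5 = |V_3 - V_4|  [with V_3=12, V_4=0]  = 12
Without intervention: V_2 = V_1  [with V_1=5]  = 5; V_3 = 2*V_1 + 2  [with V_1=5]  = 12; V_4 = max(V_1, V_2) + 6  [with V_1=5, V_2=5]  = 11; V_5 = |V_3 - V_4|  [with V_3=12, V_4=11]  = 1.
Change = 12 − 1 = 11.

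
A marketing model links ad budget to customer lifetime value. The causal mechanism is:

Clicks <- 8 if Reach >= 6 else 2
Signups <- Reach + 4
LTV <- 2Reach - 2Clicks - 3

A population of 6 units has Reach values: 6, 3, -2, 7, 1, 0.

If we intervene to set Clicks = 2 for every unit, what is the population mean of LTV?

-2

do(Clicks=2) breaks Clicks's dependence on Reach. With Clicks=2 fixed, LTV across the units is 5, -1, -11, 7, -5, -7, mean -2.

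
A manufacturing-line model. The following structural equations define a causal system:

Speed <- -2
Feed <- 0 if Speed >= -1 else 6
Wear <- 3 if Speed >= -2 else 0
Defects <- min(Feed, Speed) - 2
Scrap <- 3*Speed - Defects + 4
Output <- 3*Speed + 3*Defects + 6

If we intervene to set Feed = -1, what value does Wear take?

3

The intervention breaks the incoming arrows to Feed: Feed <- 0 if Speed >= -1 else 6 no longer applies, and Feed = -1.
Since Wear is not a descendant of the intervened variable, it is unaffected.
Wear = 3 if Speed >= -2 else 0  [with Speed=-2]  = 3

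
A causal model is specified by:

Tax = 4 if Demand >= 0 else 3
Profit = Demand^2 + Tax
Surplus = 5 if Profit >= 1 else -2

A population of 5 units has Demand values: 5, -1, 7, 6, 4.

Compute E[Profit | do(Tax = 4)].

29.4

do(Tax=4) breaks Tax's dependence on Demand. With Tax=4 fixed, Profit across the units is 29, 5, 53, 40, 20, mean 29.4.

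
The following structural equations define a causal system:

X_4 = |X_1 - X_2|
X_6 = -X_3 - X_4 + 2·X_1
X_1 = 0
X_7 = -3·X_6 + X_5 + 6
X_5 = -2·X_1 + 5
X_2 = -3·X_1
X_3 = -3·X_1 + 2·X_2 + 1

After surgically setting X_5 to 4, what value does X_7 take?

Under do(X_5=4), the mechanism X_5 = -2·X_1 + 5 is discarded; X_5 is fixed at 4.
X_2 = -3·X_1  [with X_1=0]  = 0
X_3 = -3·X_1 + 2·X_2 + 1  [with X_1=0, X_2=0]  = 1
X_4 = |X_1 - X_2|  [with X_1=0, X_2=0]  = 0
X_6 = -X_3 - X_4 + 2·X_1  [with X_3=1, X_4=0, X_1=0]  = -1
X_7 = -3·X_6 + X_5 + 6  [with X_6=-1, X_5=4]  = 13

13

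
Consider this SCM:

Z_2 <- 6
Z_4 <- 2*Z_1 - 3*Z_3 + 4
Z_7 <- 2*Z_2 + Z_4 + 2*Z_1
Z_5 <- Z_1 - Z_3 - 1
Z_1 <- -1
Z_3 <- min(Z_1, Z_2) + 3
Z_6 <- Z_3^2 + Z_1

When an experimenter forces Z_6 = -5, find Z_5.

do(Z_6=-5) replaces the equation Z_6 <- Z_3^2 + Z_1 with the constant Z_6 = -5.
Since Z_5 is not a descendant of the intervened variable, it is unaffected.
Z_3 = min(Z_1, Z_2) + 3  [with Z_1=-1, Z_2=6]  = 2
Z_5 = Z_1 - Z_3 - 1  [with Z_1=-1, Z_3=2]  = -4

-4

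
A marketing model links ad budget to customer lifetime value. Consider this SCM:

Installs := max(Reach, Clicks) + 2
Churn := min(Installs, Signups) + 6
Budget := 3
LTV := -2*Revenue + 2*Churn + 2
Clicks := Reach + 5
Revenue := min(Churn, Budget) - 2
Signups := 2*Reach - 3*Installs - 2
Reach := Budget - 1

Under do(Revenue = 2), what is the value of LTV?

do(Revenue=2) replaces the equation Revenue := min(Churn, Budget) - 2 with the constant Revenue = 2.
Reach = Budget - 1  [with Budget=3]  = 2
Clicks = Reach + 5  [with Reach=2]  = 7
Installs = max(Reach, Clicks) + 2  [with Reach=2, Clicks=7]  = 9
Signups = 2*Reach - 3*Installs - 2  [with Reach=2, Installs=9]  = -25
Churn = min(Installs, Signups) + 6  [with Installs=9, Signups=-25]  = -19
LTV = -2*Revenue + 2*Churn + 2  [with Revenue=2, Churn=-19]  = -40

-40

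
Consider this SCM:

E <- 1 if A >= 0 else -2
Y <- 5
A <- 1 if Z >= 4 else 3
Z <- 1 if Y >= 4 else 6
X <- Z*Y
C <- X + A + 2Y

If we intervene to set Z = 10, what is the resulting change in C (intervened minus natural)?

43

Under do(Z=10), the mechanism Z <- 1 if Y >= 4 else 6 is discarded; Z is fixed at 10.
X = Z*Y  [with Z=10, Y=5]  = 50
A = 1 if Z >= 4 else 3  [with Z=10]  = 1
C = X + A + 2Y  [with X=50, A=1, Y=5]  = 61
Without intervention: Z = 1 if Y >= 4 else 6  [with Y=5]  = 1; X = Z*Y  [with Z=1, Y=5]  = 5; A = 1 if Z >= 4 else 3  [with Z=1]  = 3; C = X + A + 2Y  [with X=5, A=3, Y=5]  = 18.
Change = 61 − 18 = 43.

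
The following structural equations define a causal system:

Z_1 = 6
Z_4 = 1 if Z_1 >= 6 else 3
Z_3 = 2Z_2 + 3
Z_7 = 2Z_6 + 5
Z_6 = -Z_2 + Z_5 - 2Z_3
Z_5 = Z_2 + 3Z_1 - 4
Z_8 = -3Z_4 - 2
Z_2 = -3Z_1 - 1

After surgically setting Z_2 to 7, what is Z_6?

-20

Under do(Z_2=7), the mechanism Z_2 = -3Z_1 - 1 is discarded; Z_2 is fixed at 7.
Z_3 = 2Z_2 + 3  [with Z_2=7]  = 17
Z_5 = Z_2 + 3Z_1 - 4  [with Z_2=7, Z_1=6]  = 21
Z_6 = -Z_2 + Z_5 - 2Z_3  [with Z_2=7, Z_5=21, Z_3=17]  = -20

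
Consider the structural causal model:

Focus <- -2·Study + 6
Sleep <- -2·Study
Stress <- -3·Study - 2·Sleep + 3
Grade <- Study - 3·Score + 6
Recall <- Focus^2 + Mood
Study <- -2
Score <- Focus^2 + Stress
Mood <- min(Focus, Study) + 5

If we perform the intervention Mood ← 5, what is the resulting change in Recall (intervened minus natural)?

2

Intervening sets Mood = 5 and removes its equation (Mood <- min(Focus, Study) + 5).
Focus = -2·Study + 6  [with Study=-2]  = 10
Recall = Focus^2 + Mood  [with Focus=10, Mood=5]  = 105
Without intervention: Focus = -2·Study + 6  [with Study=-2]  = 10; Mood = min(Focus, Study) + 5  [with Focus=10, Study=-2]  = 3; Recall = Focus^2 + Mood  [with Focus=10, Mood=3]  = 103.
Change = 105 − 103 = 2.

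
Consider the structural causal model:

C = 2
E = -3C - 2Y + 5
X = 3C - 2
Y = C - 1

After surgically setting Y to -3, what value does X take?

Under do(Y=-3), the mechanism Y = C - 1 is discarded; Y is fixed at -3.
Since X is not a descendant of the intervened variable, it is unaffected.
X = 3C - 2  [with C=2]  = 4

4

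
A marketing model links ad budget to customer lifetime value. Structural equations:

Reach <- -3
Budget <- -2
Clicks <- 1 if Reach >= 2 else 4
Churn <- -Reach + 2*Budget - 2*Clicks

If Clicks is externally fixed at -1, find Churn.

The intervention breaks the incoming arrows to Clicks: Clicks <- 1 if Reach >= 2 else 4 no longer applies, and Clicks = -1.
Churn = -Reach + 2*Budget - 2*Clicks  [with Reach=-3, Budget=-2, Clicks=-1]  = 1

1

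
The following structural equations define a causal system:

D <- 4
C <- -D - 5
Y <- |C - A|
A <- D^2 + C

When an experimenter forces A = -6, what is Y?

3

The intervention breaks the incoming arrows to A: A <- D^2 + C no longer applies, and A = -6.
C = -D - 5  [with D=4]  = -9
Y = |C - A|  [with C=-9, A=-6]  = 3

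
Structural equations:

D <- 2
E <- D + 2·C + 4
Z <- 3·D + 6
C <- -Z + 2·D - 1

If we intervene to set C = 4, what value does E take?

The intervention breaks the incoming arrows to C: C <- -Z + 2·D - 1 no longer applies, and C = 4.
E = D + 2·C + 4  [with D=2, C=4]  = 14

14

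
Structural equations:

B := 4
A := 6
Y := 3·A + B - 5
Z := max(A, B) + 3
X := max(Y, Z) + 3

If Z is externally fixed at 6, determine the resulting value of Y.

17

Under do(Z=6), the mechanism Z := max(A, B) + 3 is discarded; Z is fixed at 6.
Since Y is not a descendant of the intervened variable, it is unaffected.
Y = 3·A + B - 5  [with A=6, B=4]  = 17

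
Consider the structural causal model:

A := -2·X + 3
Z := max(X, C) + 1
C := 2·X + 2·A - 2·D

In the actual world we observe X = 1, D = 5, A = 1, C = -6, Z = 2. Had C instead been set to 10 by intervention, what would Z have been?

Intervening sets C = 10 and removes its equation (C := 2·X + 2·A - 2·D).
Z = max(X, C) + 1  [with X=1, C=10]  = 11

11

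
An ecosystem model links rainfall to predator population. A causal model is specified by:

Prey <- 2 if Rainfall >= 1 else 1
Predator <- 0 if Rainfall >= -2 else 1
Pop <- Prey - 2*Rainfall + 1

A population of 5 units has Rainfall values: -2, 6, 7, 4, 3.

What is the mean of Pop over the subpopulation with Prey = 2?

-7

E[Pop|Prey=2] averages over only the 4 units with Prey=2 (Rainfall = 6, 7, 4, 3): Pop = -9, -11, -5, -3, mean -7.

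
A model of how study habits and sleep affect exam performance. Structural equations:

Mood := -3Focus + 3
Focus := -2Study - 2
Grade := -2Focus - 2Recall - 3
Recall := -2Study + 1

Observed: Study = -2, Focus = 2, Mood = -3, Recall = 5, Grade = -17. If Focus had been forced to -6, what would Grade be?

do(Focus=-6) replaces the equation Focus := -2Study - 2 with the constant Focus = -6.
Recall = -2Study + 1  [with Study=-2]  = 5
Grade = -2Focus - 2Recall - 3  [with Focus=-6, Recall=5]  = -1

-1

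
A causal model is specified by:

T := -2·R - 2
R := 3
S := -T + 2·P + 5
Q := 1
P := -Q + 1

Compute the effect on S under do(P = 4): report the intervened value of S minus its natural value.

do(P=4) replaces the equation P := -Q + 1 with the constant P = 4.
T = -2·R - 2  [with R=3]  = -8
S = -T + 2·P + 5  [with T=-8, P=4]  = 21
Without intervention: P = -Q + 1  [with Q=1]  = 0; T = -2·R - 2  [with R=3]  = -8; S = -T + 2·P + 5  [with T=-8, P=0]  = 13.
Change = 21 − 13 = 8.

8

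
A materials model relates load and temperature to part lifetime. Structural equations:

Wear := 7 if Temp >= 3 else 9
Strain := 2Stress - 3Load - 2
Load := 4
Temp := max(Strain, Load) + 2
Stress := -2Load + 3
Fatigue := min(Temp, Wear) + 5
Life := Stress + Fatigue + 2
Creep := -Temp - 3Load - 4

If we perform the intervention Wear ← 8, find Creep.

-22

do(Wear=8) replaces the equation Wear := 7 if Temp >= 3 else 9 with the constant Wear = 8.
Since Creep is not a descendant of the intervened variable, it is unaffected.
Stress = -2Load + 3  [with Load=4]  = -5
Strain = 2Stress - 3Load - 2  [with Stress=-5, Load=4]  = -24
Temp = max(Strain, Load) + 2  [with Strain=-24, Load=4]  = 6
Creep = -Temp - 3Load - 4  [with Temp=6, Load=4]  = -22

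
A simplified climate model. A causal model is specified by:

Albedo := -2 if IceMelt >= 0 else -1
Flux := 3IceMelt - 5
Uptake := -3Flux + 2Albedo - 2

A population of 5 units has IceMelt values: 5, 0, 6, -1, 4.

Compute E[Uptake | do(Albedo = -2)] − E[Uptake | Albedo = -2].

Every unit gets Albedo=-2 under the intervention. Uptake values become -36, 9, -45, 18, -27; E[Uptake|do(Albedo=-2)] = -16.2.
E[Uptake|Albedo=-2] averages over only the 4 units with Albedo=-2 (IceMelt = 5, 0, 6, 4): Uptake = -36, 9, -45, -27, mean -24.75.
Difference = -16.2 − (-24.75) = 8.55.

8.55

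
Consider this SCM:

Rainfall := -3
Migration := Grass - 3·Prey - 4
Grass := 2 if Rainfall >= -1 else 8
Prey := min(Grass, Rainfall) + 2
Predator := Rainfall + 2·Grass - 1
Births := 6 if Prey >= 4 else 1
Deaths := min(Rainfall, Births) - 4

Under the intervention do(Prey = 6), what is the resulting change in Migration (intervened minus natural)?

The intervention breaks the incoming arrows to Prey: Prey := min(Grass, Rainfall) + 2 no longer applies, and Prey = 6.
Grass = 2 if Rainfall >= -1 else 8  [with Rainfall=-3]  = 8
Migration = Grass - 3·Prey - 4  [with Grass=8, Prey=6]  = -14
Without intervention: Grass = 2 if Rainfall >= -1 else 8  [with Rainfall=-3]  = 8; Prey = min(Grass, Rainfall) + 2  [with Grass=8, Rainfall=-3]  = -1; Migration = Grass - 3·Prey - 4  [with Grass=8, Prey=-1]  = 7.
Change = -14 − 7 = -21.

-21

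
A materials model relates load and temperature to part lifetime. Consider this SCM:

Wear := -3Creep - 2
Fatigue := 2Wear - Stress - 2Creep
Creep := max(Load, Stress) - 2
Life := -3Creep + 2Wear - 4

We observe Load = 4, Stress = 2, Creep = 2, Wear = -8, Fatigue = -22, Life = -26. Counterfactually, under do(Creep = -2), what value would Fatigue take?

10

do(Creep=-2) replaces the equation Creep := max(Load, Stress) - 2 with the constant Creep = -2.
Wear = -3Creep - 2  [with Creep=-2]  = 4
Fatigue = 2Wear - Stress - 2Creep  [with Wear=4, Stress=2, Creep=-2]  = 10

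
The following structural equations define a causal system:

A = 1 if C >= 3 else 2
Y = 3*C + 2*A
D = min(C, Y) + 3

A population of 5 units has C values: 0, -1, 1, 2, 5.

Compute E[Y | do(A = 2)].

do(A=2) breaks A's dependence on C. With A=2 fixed, Y across the units is 4, 1, 7, 10, 19, mean 8.2.

8.2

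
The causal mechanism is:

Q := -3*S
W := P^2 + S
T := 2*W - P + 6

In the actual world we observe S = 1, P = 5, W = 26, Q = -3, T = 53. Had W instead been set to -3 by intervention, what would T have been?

do(W=-3) replaces the equation W := P^2 + S with the constant W = -3.
T = 2*W - P + 6  [with W=-3, P=5]  = -5

-5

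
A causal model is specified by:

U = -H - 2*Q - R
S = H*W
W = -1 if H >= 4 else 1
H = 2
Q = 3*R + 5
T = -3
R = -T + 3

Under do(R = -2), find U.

2

Under do(R=-2), the mechanism R = -T + 3 is discarded; R is fixed at -2.
Q = 3*R + 5  [with R=-2]  = -1
U = -H - 2*Q - R  [with H=2, Q=-1, R=-2]  = 2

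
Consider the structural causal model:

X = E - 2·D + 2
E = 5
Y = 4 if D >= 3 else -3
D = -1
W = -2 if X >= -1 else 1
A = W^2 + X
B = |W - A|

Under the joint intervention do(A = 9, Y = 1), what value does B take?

Under do(A = 9, Y = 1), each intervened variable's structural equation is replaced by its fixed value.
X = E - 2·D + 2  [with E=5, D=-1]  = 9
W = -2 if X >= -1 else 1  [with X=9]  = -2
B = |W - A|  [with W=-2, A=9]  = 11

11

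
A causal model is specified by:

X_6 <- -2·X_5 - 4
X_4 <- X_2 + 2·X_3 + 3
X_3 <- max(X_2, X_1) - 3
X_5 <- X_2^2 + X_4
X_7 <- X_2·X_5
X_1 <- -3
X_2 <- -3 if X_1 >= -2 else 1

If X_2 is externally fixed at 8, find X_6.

Under do(X_2=8), the mechanism X_2 <- -3 if X_1 >= -2 else 1 is discarded; X_2 is fixed at 8.
X_3 = max(X_2, X_1) - 3  [with X_2=8, X_1=-3]  = 5
X_4 = X_2 + 2·X_3 + 3  [with X_2=8, X_3=5]  = 21
X_5 = X_2^2 + X_4  [with X_2=8, X_4=21]  = 85
X_6 = -2·X_5 - 4  [with X_5=85]  = -174

-174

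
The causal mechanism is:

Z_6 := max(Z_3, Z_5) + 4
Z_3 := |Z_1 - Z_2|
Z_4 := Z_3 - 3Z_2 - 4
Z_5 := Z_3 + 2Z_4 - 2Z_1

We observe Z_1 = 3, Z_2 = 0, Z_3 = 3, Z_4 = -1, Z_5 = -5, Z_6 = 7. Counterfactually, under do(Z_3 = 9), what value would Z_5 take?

do(Z_3=9) replaces the equation Z_3 := |Z_1 - Z_2| with the constant Z_3 = 9.
Z_4 = Z_3 - 3Z_2 - 4  [with Z_3=9, Z_2=0]  = 5
Z_5 = Z_3 + 2Z_4 - 2Z_1  [with Z_3=9, Z_4=5, Z_1=3]  = 13

13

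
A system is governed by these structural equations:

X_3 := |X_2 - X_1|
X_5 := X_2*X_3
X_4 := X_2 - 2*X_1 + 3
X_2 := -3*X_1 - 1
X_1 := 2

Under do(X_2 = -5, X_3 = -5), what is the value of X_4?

Setting X_2 = -5, X_3 = -5 by intervention discards those variables' equations.
X_4 = X_2 - 2*X_1 + 3  [with X_2=-5, X_1=2]  = -6

-6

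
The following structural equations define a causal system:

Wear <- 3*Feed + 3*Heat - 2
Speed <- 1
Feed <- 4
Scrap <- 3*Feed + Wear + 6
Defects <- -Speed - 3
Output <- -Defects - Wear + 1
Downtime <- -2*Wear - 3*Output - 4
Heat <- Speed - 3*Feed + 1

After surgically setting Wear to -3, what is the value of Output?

The intervention breaks the incoming arrows to Wear: Wear <- 3*Feed + 3*Heat - 2 no longer applies, and Wear = -3.
Defects = -Speed - 3  [with Speed=1]  = -4
Output = -Defects - Wear + 1  [with Defects=-4, Wear=-3]  = 8

8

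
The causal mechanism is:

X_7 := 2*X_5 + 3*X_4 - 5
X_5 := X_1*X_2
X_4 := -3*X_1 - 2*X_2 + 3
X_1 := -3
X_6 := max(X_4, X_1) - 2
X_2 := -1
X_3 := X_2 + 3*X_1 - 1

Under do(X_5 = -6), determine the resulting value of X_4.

14

The intervention breaks the incoming arrows to X_5: X_5 := X_1*X_2 no longer applies, and X_5 = -6.
Since X_4 is not a descendant of the intervened variable, it is unaffected.
X_4 = -3*X_1 - 2*X_2 + 3  [with X_1=-3, X_2=-1]  = 14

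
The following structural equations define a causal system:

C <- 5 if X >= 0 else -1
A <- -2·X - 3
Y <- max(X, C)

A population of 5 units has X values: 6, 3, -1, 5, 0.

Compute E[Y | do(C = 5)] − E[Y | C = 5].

-0.05

Under do(C=5), C's equation is replaced by C=5 for every unit. Per-unit Y: 6, 5, 5, 5, 5. Mean = 5.2.
Observing C=5 restricts to units where C's equation naturally yields 5: X ∈ {6, 3, 5, 0}. In that subpopulation Y = 6, 5, 5, 5, mean 5.25.
Difference = 5.2 − 5.25 = -0.05.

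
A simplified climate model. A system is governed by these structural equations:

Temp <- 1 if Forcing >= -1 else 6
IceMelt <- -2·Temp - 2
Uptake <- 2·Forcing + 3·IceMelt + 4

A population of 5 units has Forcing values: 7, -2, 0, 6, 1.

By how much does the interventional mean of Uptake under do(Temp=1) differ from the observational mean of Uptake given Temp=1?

-2.2

The intervention sets Temp=1 in all 5 units regardless of Forcing. Recomputing Uptake per unit gives 6, -12, -8, 4, -6; average -3.2.
Observing Temp=1 restricts to units where Temp's equation naturally yields 1: Forcing ∈ {7, 0, 6, 1}. In that subpopulation Uptake = 6, -8, 4, -6, mean -1.
Difference = -3.2 − (-1) = -2.2.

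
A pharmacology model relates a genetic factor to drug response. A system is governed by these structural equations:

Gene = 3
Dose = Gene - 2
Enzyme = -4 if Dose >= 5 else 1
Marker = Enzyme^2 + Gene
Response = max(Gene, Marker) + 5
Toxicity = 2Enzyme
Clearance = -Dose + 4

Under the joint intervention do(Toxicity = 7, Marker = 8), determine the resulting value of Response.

Setting Toxicity = 7, Marker = 8 by intervention discards those variables' equations.
Response = max(Gene, Marker) + 5  [with Gene=3, Marker=8]  = 13

13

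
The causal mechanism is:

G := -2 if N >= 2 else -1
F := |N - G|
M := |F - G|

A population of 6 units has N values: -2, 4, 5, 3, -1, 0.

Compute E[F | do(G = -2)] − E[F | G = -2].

-2.5

Under do(G=-2), G's equation is replaced by G=-2 for every unit. Per-unit F: 0, 6, 7, 5, 1, 2. Mean = 3.5.
Observing G=-2 restricts to units where G's equation naturally yields -2: N ∈ {4, 5, 3}. In that subpopulation F = 6, 7, 5, mean 6.
Difference = 3.5 − 6 = -2.5.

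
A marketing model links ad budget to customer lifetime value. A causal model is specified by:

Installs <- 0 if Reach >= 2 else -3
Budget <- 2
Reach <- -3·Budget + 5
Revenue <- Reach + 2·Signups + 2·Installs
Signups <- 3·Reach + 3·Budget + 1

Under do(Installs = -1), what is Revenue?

5

do(Installs=-1) replaces the equation Installs <- 0 if Reach >= 2 else -3 with the constant Installs = -1.
Reach = -3·Budget + 5  [with Budget=2]  = -1
Signups = 3·Reach + 3·Budget + 1  [with Reach=-1, Budget=2]  = 4
Revenue = Reach + 2·Signups + 2·Installs  [with Reach=-1, Signups=4, Installs=-1]  = 5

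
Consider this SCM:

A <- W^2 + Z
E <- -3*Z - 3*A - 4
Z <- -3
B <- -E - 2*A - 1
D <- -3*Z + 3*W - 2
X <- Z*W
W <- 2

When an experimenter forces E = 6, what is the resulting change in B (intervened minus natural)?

The intervention breaks the incoming arrows to E: E <- -3*Z - 3*A - 4 no longer applies, and E = 6.
A = W^2 + Z  [with W=2, Z=-3]  = 1
B = -E - 2*A - 1  [with E=6, A=1]  = -9
Without intervention: A = W^2 + Z  [with W=2, Z=-3]  = 1; E = -3*Z - 3*A - 4  [with Z=-3, A=1]  = 2; B = -E - 2*A - 1  [with E=2, A=1]  = -5.
Change = -9 − (-5) = -4.

-4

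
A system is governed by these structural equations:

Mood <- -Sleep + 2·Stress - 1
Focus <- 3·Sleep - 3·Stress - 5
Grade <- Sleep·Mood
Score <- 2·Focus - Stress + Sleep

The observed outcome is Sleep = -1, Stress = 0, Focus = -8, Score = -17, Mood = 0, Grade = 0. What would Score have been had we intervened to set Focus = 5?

The intervention breaks the incoming arrows to Focus: Focus <- 3·Sleep - 3·Stress - 5 no longer applies, and Focus = 5.
Score = 2·Focus - Stress + Sleep  [with Focus=5, Stress=0, Sleep=-1]  = 9

9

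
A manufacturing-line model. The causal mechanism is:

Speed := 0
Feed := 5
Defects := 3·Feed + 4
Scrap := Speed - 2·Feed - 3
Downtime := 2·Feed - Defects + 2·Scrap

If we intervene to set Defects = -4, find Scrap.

-13

The intervention breaks the incoming arrows to Defects: Defects := 3·Feed + 4 no longer applies, and Defects = -4.
Scrap is not downstream of the intervention, so its value is determined by the original equations.
Scrap = Speed - 2·Feed - 3  [with Speed=0, Feed=5]  = -13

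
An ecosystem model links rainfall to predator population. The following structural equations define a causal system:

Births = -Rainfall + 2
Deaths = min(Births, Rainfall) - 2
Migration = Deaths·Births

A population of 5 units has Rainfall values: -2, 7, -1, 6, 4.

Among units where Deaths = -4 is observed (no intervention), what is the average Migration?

-4

Conditioning on Deaths=-4 selects the 2 unit(s) with Rainfall ∈ {-2, 4}. Their Migration values: -16, 8. Mean = -4.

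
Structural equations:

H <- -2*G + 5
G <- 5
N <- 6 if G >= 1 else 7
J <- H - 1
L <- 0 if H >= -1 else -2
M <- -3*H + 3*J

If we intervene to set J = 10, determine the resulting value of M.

Intervening sets J = 10 and removes its equation (J <- H - 1).
H = -2*G + 5  [with G=5]  = -5
M = -3*H + 3*J  [with H=-5, J=10]  = 45

45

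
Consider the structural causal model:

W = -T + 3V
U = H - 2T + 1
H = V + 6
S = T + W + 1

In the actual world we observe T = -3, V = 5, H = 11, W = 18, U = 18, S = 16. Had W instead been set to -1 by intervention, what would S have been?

Under do(W=-1), the mechanism W = -T + 3V is discarded; W is fixed at -1.
S = T + W + 1  [with T=-3, W=-1]  = -3

-3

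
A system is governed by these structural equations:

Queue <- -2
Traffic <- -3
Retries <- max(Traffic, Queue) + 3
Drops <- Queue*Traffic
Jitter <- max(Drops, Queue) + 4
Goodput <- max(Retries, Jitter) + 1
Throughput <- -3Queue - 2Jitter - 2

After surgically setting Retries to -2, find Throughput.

-16

Under do(Retries=-2), the mechanism Retries <- max(Traffic, Queue) + 3 is discarded; Retries is fixed at -2.
Since Throughput is not a descendant of the intervened variable, it is unaffected.
Drops = Queue*Traffic  [with Queue=-2, Traffic=-3]  = 6
Jitter = max(Drops, Queue) + 4  [with Drops=6, Queue=-2]  = 10
Throughput = -3Queue - 2Jitter - 2  [with Queue=-2, Jitter=10]  = -16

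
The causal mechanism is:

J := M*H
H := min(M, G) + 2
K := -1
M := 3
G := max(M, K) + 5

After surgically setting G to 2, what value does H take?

The intervention breaks the incoming arrows to G: G := max(M, K) + 5 no longer applies, and G = 2.
H = min(M, G) + 2  [with M=3, G=2]  = 4

4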